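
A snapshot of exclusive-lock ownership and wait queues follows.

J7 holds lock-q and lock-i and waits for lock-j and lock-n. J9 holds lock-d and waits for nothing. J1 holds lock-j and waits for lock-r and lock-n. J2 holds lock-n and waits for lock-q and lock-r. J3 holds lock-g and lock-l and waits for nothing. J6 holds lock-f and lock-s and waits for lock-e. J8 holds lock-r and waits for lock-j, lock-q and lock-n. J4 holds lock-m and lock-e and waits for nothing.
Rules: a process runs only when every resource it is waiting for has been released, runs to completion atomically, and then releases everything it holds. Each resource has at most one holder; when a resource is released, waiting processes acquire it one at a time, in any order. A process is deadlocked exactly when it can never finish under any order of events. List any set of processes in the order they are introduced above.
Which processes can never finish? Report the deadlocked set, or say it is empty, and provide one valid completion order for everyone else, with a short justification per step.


Deadlocked: J7, J1, J2 and J8.
Key observation: the knot is the closed ring of waits J7 -> J1 -> J2 -> J7; J8 is caught in further circular waits.
One completion order for the rest: J9, J4, J3, J6.
Step-by-step check:
  J9: no waits; runs immediately, freeing lock-d
  J4: no waits; runs immediately, freeing lock-m and lock-e
  J3: no waits; runs immediately, freeing lock-g and lock-l
  run J6 (all its waits — lock-e — are resolved); releases lock-f and lock-s


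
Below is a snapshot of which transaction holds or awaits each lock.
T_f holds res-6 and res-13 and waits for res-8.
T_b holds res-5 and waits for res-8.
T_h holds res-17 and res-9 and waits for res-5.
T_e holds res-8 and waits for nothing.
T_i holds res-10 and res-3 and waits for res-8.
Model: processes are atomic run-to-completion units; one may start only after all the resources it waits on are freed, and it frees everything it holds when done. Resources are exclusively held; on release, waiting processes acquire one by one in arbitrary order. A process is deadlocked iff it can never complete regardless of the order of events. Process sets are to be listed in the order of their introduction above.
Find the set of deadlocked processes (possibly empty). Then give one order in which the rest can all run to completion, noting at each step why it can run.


The deadlocked set is empty.
Key observation: the wait relation is loop-free; peeling off processes with no waits unwinds the whole state.
The rest can finish in the order T_e, T_b, T_i, T_h, T_f.
Check, step by step:
  run T_e (it waits on nothing); releases res-8
  T_b waits on res-8 — all released -> runs and releases res-5
  T_i waits on res-8 — all released -> runs and releases res-10 and res-3
  T_h waits on res-5 — all released -> runs and releases res-17 and res-9
  T_f waits on res-8 — all released -> runs and releases res-6 and res-13


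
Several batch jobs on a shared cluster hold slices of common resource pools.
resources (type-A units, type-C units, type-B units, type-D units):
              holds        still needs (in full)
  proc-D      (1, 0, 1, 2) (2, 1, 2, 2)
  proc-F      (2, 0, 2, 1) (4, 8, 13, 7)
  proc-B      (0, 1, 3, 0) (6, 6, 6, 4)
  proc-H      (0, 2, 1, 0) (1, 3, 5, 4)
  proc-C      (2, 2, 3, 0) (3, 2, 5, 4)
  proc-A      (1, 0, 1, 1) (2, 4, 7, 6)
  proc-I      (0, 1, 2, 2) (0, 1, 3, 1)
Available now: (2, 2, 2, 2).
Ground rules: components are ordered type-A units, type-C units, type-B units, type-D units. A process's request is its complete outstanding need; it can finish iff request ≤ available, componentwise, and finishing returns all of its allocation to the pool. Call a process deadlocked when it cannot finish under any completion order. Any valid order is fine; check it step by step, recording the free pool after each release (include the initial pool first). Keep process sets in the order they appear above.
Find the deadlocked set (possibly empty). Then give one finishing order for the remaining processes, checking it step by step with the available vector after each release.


No process is deadlocked.
Key observation: proc-D fits the free pool immediately, and its release cascades until everyone finishes.
One completion order for the rest: proc-D, proc-I, proc-H, proc-C, proc-A, proc-B, proc-F. Check, step by step:
  pool = (2, 2, 2, 2)
  proc-D needs (2, 1, 2, 2) <= (2, 2, 2, 2) -> finishes; pool += (1, 0, 1, 2) = (3, 2, 3, 4)
  proc-I needs (0, 1, 3, 1) <= (3, 2, 3, 4) -> finishes; pool += (0, 1, 2, 2) = (3, 3, 5, 6)
  proc-H needs (1, 3, 5, 4) <= (3, 3, 5, 6) -> finishes; pool += (0, 2, 1, 0) = (3, 5, 6, 6)
  proc-C needs (3, 2, 5, 4) <= (3, 5, 6, 6) -> finishes; pool += (2, 2, 3, 0) = (5, 7, 9, 6)
  proc-A needs (2, 4, 7, 6) <= (5, 7, 9, 6) -> finishes; pool += (1, 0, 1, 1) = (6, 7, 10, 7)
  proc-B needs (6, 6, 6, 4) <= (6, 7, 10, 7) -> finishes; pool += (0, 1, 3, 0) = (6, 8, 13, 7)
  proc-F needs (4, 8, 13, 7) <= (6, 8, 13, 7) -> finishes; pool += (2, 0, 2, 1) = (8, 8, 15, 8)


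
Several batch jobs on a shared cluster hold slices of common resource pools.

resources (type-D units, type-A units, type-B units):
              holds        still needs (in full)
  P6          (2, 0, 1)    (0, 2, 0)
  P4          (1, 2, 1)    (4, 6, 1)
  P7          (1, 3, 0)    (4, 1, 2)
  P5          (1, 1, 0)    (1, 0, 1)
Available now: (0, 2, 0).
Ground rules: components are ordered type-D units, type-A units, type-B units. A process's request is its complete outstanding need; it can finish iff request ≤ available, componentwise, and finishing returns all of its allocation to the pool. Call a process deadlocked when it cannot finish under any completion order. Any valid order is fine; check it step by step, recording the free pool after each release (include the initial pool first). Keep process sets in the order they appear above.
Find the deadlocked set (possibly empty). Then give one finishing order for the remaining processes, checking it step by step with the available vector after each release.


The deadlocked set is P4 and P7.
Key observation: type-D units is the bottleneck — with P6, P5 done the pool holds (3, 3, 1), short of every remaining need.
The rest can finish in the order P6, P5. Verifying each step:
  pool = (0, 2, 0)
  P6: need (0, 2, 0) fits (0, 2, 0); releases (2, 0, 1), pool now (2, 2, 1)
  P5: need (1, 0, 1) fits (2, 2, 1); releases (1, 1, 0), pool now (3, 3, 1)
The stuck group stays short no matter what:
  P4 still needs (4, 6, 1) but only (3, 3, 1) is free — short on type-D units and type-A units
  P7 still needs (4, 1, 2) but only (3, 3, 1) is free — short on type-D units and type-B units


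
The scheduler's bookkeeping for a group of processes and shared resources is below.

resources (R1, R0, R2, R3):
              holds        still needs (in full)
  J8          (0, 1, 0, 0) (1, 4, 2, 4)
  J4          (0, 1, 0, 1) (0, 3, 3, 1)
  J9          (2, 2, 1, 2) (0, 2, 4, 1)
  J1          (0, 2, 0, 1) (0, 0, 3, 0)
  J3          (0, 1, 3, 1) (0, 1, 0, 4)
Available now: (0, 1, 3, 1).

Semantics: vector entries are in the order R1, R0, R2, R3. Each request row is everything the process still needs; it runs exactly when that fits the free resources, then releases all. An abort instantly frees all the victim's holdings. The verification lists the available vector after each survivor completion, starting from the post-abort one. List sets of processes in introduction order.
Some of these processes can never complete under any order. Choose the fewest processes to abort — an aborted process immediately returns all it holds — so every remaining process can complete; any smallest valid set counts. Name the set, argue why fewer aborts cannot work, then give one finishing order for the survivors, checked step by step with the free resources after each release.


The answer: abort J9.
Key observation: the returned (2, 2, 1, 2) from J9 is what brings J8 — unrunnable before, under any order — into play at step 2.
Why nothing smaller works: aborting no one leaves the state deadlocked as given.
The survivors complete as J1, J8, J4, J3. Walking it through (starting from the post-abort pool):
  pool = (2, 3, 4, 3)
  run J1 (needs (0, 0, 3, 0), free (2, 3, 4, 3)); after release of (0, 2, 0, 1) the pool is (2, 5, 4, 4)
  run J8 (needs (1, 4, 2, 4), free (2, 5, 4, 4)); after release of (0, 1, 0, 0) the pool is (2, 6, 4, 4)
  run J4 (needs (0, 3, 3, 1), free (2, 6, 4, 4)); after release of (0, 1, 0, 1) the pool is (2, 7, 4, 5)
  run J3 (needs (0, 1, 0, 4), free (2, 7, 4, 5)); after release of (0, 1, 3, 1) the pool is (2, 8, 7, 6)


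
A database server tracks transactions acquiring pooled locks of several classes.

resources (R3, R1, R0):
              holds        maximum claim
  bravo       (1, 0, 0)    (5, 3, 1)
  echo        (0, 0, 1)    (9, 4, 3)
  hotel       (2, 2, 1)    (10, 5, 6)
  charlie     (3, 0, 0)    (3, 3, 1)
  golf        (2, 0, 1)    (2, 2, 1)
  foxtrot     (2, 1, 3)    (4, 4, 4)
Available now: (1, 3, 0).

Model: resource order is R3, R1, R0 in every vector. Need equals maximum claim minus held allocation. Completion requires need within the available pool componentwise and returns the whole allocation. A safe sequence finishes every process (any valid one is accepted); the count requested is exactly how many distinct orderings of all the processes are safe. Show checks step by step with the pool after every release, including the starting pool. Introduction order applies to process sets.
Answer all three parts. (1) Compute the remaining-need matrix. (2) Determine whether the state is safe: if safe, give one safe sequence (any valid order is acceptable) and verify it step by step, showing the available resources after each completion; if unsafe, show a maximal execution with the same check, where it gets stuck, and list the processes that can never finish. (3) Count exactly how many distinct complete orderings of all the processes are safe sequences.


(1) Remaining need (order R3, R1, R0):
  bravo: (4, 3, 1)
  echo: (9, 4, 2)
  hotel: (8, 3, 5)
  charlie: (0, 3, 1)
  golf: (0, 2, 0)
  foxtrot: (2, 3, 1)
(2) SAFE — a valid safe sequence is golf, foxtrot, charlie, bravo, echo, hotel.
Key observation: foxtrot is the earliest step where a requested resource binds exactly: need (2, 3, 1), pool (3, 3, 1) at its turn.
Check, step by step:
  pool = (1, 3, 0)
  golf: need (0, 2, 0) fits (1, 3, 0); releases (2, 0, 1), pool now (3, 3, 1)
  foxtrot: need (2, 3, 1) fits (3, 3, 1); releases (2, 1, 3), pool now (5, 4, 4)
  charlie: need (0, 3, 1) fits (5, 4, 4); releases (3, 0, 0), pool now (8, 4, 4)
  bravo: need (4, 3, 1) fits (8, 4, 4); releases (1, 0, 0), pool now (9, 4, 4)
  echo: need (9, 4, 2) fits (9, 4, 4); releases (0, 0, 1), pool now (9, 4, 5)
  hotel: need (8, 3, 5) fits (9, 4, 5); releases (2, 2, 1), pool now (11, 6, 6)
(3) Precisely 4 of the possible complete orderings are safe sequences.


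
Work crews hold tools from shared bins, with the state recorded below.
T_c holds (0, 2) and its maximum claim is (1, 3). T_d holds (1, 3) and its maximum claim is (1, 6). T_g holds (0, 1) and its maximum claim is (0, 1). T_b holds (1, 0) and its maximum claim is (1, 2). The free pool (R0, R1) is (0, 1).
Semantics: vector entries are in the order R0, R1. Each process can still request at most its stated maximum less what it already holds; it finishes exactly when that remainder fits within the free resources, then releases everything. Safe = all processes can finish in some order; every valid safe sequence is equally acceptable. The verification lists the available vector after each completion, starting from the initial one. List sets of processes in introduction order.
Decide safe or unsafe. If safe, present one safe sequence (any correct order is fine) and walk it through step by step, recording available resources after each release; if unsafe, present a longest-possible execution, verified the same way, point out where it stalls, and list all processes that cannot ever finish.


SAFE, for example via the order T_g, T_b, T_c, T_d.
Key observation: the first exact fit in this order is T_b — it needs (0, 2) with (0, 2) free, meeting a requested resource to the last unit.
Verifying each step:
  pool = (0, 1)
  run T_g (needs (0, 0), free (0, 1)); after release of (0, 1) the pool is (0, 2)
  run T_b (needs (0, 2), free (0, 2)); after release of (1, 0) the pool is (1, 2)
  run T_c (needs (1, 1), free (1, 2)); after release of (0, 2) the pool is (1, 4)
  run T_d (needs (0, 3), free (1, 4)); after release of (1, 3) the pool is (2, 7)


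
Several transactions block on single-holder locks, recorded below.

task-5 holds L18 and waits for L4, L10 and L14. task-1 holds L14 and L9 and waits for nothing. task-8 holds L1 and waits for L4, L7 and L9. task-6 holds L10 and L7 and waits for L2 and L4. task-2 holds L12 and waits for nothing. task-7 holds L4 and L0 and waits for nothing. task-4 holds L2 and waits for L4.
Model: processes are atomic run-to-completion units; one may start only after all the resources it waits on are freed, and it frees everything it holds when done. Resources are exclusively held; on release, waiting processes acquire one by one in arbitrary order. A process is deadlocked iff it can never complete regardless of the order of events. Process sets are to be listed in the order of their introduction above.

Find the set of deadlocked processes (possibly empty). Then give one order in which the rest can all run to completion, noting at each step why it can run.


The deadlocked set is empty.
Key observation: no waiting chain loops back on itself — every chain ends at a process that waits on nothing, so everyone eventually runs.
The rest can finish in the order task-7, task-4, task-6, task-1, task-2, task-8, task-5.
Step-by-step check:
  run task-7 (it waits on nothing); releases L4 and L0
  task-4: everything it awaited (L4) is free; runs, freeing L2
  task-6: everything it awaited (L2 and L4) is free; runs, freeing L10 and L7
  run task-1 (it waits on nothing); releases L14 and L9
  run task-2 (it waits on nothing); releases L12
  task-8: everything it awaited (L4, L7 and L9) is free; runs, freeing L1
  task-5: everything it awaited (L4, L10 and L14) is free; runs, freeing L18


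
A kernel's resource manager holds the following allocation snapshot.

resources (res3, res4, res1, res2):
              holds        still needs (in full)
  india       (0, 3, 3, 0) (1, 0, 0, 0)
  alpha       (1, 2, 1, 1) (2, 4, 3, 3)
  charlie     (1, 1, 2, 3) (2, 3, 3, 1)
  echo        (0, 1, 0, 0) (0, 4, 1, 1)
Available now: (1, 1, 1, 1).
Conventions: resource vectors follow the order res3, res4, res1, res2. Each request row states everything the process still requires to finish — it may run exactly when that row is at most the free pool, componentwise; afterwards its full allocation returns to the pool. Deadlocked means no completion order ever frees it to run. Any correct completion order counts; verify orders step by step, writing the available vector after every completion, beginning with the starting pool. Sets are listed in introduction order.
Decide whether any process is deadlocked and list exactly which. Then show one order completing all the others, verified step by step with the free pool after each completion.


The deadlocked set is alpha and charlie.
Key observation: india, echo can finish, but then (1, 5, 4, 1) is all there is, and the blocked group's res3 demands exceed it.
One completion order for the rest: india, echo. Verifying each step:
  pool = (1, 1, 1, 1)
  run india (needs (1, 0, 0, 0), free (1, 1, 1, 1)); after release of (0, 3, 3, 0) the pool is (1, 4, 4, 1)
  run echo (needs (0, 4, 1, 1), free (1, 4, 4, 1)); after release of (0, 1, 0, 0) the pool is (1, 5, 4, 1)
The stuck group stays short no matter what:
  alpha cannot run: need (2, 4, 3, 3) vs free (1, 5, 4, 1) (insufficient res3 and res2)
  charlie cannot run: need (2, 3, 3, 1) vs free (1, 5, 4, 1) (insufficient res3)


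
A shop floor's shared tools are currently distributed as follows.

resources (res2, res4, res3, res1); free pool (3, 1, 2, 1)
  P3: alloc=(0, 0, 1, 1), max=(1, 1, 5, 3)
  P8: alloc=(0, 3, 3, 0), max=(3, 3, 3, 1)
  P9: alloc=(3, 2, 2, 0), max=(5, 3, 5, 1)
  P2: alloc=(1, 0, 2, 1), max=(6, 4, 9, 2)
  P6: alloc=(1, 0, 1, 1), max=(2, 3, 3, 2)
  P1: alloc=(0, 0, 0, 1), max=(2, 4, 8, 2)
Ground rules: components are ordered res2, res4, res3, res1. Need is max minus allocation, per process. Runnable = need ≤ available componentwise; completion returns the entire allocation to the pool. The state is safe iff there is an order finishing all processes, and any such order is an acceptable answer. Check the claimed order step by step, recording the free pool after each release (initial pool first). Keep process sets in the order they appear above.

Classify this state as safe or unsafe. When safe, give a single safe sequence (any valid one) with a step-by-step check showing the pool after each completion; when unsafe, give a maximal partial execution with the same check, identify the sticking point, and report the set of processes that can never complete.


The state is SAFE; one workable sequence: P8, P6, P9, P2, P3, P1.
Key observation: P8 is the earliest step where a requested resource binds exactly: need (3, 0, 0, 1), pool (3, 1, 2, 1) at its turn.
Check, step by step:
  pool = (3, 1, 2, 1)
  P8 needs (3, 0, 0, 1) <= (3, 1, 2, 1) -> finishes; pool += (0, 3, 3, 0) = (3, 4, 5, 1)
  P6 needs (1, 3, 2, 1) <= (3, 4, 5, 1) -> finishes; pool += (1, 0, 1, 1) = (4, 4, 6, 2)
  P9 needs (2, 1, 3, 1) <= (4, 4, 6, 2) -> finishes; pool += (3, 2, 2, 0) = (7, 6, 8, 2)
  P2 needs (5, 4, 7, 1) <= (7, 6, 8, 2) -> finishes; pool += (1, 0, 2, 1) = (8, 6, 10, 3)
  P3 needs (1, 1, 4, 2) <= (8, 6, 10, 3) -> finishes; pool += (0, 0, 1, 1) = (8, 6, 11, 4)
  P1 needs (2, 4, 8, 1) <= (8, 6, 11, 4) -> finishes; pool += (0, 0, 0, 1) = (8, 6, 11, 5)


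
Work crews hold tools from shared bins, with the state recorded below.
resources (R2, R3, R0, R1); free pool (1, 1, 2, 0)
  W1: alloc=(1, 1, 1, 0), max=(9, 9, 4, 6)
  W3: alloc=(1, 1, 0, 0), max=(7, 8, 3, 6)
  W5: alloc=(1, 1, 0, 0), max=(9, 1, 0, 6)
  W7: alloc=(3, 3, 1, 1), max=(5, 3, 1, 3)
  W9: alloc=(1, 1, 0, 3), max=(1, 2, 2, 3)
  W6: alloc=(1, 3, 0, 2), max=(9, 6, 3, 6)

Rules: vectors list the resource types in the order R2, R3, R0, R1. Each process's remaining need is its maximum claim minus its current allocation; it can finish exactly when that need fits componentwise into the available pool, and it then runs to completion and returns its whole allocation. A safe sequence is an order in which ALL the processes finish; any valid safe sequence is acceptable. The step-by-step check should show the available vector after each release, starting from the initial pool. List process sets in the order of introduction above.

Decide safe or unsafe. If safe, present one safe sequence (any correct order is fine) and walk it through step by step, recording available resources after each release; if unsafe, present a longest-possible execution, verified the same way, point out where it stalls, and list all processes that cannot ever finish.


The state is UNSAFE.
Key observation: even finishing W9, W7 leaves just (5, 5, 3, 4) free — too little R2 for any of the remaining processes.
A maximal execution: W9, W7 — then nothing else fits. Check, step by step:
  pool = (1, 1, 2, 0)
  W9 needs (0, 1, 2, 0) <= (1, 1, 2, 0) -> finishes; pool += (1, 1, 0, 3) = (2, 2, 2, 3)
  W7 needs (2, 0, 0, 2) <= (2, 2, 2, 3) -> finishes; pool += (3, 3, 1, 1) = (5, 5, 3, 4)
  W1 still needs (8, 8, 3, 6) but only (5, 5, 3, 4) is free — short on R2, R3 and R1
  W3 still needs (6, 7, 3, 6) but only (5, 5, 3, 4) is free — short on R2, R3 and R1
  W5 still needs (8, 0, 0, 6) but only (5, 5, 3, 4) is free — short on R2 and R1
  W6 still needs (8, 3, 3, 4) but only (5, 5, 3, 4) is free — short on R2
Permanently blocked: W1, W3, W5 and W6.


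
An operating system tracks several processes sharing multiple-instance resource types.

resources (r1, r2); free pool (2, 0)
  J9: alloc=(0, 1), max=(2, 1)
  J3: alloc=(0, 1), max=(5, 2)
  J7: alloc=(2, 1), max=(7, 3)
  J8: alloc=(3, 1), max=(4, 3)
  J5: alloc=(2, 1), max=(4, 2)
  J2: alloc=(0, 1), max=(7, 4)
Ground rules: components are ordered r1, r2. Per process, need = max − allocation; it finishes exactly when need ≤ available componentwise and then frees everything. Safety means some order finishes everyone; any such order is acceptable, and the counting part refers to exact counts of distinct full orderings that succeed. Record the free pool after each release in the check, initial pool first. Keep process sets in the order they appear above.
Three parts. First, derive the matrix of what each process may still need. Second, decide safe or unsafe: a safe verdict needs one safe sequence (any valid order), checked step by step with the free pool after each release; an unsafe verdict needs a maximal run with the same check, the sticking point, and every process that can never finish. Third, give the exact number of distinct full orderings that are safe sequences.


(1) Need matrix, components ordered r1, r2:
  J9: (2, 0)
  J3: (5, 1)
  J7: (5, 2)
  J8: (1, 2)
  J5: (2, 1)
  J2: (7, 3)
(2) SAFE. One safe sequence: J9, J5, J8, J7, J2, J3.
Key observation: reading the order forward, J9 is the first process whose need (2, 0) meets the free pool (2, 0) exactly on a resource it requests.
Check, step by step:
  pool = (2, 0)
  J9: need (2, 0) fits (2, 0); releases (0, 1), pool now (2, 1)
  J5: need (2, 1) fits (2, 1); releases (2, 1), pool now (4, 2)
  J8: need (1, 2) fits (4, 2); releases (3, 1), pool now (7, 3)
  J7: need (5, 2) fits (7, 3); releases (2, 1), pool now (9, 4)
  J2: need (7, 3) fits (9, 4); releases (0, 1), pool now (9, 5)
  J3: need (5, 1) fits (9, 5); releases (0, 1), pool now (9, 6)
(3) Exactly 6 of the possible complete orderings are safe sequences.


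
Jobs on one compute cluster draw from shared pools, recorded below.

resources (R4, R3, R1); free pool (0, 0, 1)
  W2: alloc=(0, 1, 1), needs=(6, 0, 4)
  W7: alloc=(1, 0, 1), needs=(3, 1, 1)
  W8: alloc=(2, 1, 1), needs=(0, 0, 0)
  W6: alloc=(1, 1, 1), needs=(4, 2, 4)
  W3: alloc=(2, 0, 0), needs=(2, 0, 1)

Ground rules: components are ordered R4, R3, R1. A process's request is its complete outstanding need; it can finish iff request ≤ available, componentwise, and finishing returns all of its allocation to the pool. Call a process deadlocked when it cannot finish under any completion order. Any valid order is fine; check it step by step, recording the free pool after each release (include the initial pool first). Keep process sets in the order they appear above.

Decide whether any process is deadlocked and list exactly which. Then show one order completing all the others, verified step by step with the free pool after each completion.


The deadlocked set is W2 and W6.
Key observation: W8, W3, W7 can finish, but then (5, 1, 3) is all there is, and the blocked group's R1 demands exceed it.
A valid finishing order for the others: W8, W3, W7. Verifying each step:
  pool = (0, 0, 1)
  W8 needs (0, 0, 0) <= (0, 0, 1) -> finishes; pool += (2, 1, 1) = (2, 1, 2)
  W3 needs (2, 0, 1) <= (2, 1, 2) -> finishes; pool += (2, 0, 0) = (4, 1, 2)
  W7 needs (3, 1, 1) <= (4, 1, 2) -> finishes; pool += (1, 0, 1) = (5, 1, 3)
The blocked processes can never fit:
  W2 cannot run: need (6, 0, 4) vs free (5, 1, 3) (insufficient R4 and R1)
  W6 cannot run: need (4, 2, 4) vs free (5, 1, 3) (insufficient R3 and R1)


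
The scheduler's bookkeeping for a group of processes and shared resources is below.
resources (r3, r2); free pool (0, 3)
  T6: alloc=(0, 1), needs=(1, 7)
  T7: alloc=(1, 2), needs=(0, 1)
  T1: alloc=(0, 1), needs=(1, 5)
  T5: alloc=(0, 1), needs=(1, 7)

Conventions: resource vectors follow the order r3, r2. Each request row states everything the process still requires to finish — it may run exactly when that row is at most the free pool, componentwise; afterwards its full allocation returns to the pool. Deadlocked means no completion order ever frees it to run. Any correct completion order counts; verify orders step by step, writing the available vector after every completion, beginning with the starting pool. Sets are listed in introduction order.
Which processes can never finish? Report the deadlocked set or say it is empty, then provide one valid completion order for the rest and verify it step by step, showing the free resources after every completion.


The deadlocked set is T6 and T5.
Key observation: T7, T1 can finish, but then (1, 6) is all there is, and the blocked group's r2 demands exceed it.
One completion order for the rest: T7, T1. Walking it through:
  pool = (0, 3)
  T7 needs (0, 1) <= (0, 3) -> finishes; pool += (1, 2) = (1, 5)
  T1 needs (1, 5) <= (1, 5) -> finishes; pool += (0, 1) = (1, 6)
The stuck group stays short no matter what:
  T6 still needs (1, 7) but only (1, 6) is free — short on r2
  T5 still needs (1, 7) but only (1, 6) is free — short on r2


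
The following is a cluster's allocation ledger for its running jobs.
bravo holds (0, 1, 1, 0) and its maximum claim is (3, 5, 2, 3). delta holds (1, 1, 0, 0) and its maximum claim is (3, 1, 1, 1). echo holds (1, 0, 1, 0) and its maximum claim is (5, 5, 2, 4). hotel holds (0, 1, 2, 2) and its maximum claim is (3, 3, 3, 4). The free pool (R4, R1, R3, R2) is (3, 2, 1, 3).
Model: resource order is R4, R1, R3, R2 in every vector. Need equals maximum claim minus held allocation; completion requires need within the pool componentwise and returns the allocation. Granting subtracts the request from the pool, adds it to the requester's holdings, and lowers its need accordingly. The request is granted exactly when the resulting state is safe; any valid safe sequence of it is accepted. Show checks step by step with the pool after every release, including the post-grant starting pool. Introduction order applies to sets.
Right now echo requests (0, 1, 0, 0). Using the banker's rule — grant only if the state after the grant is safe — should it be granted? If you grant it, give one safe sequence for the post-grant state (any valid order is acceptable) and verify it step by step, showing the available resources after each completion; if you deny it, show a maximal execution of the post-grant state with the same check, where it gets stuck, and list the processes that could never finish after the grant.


DENY — the pretend-granted state is unsafe.
Key observation: R1 is the bottleneck — with delta, hotel done the pool holds (4, 3, 3, 5), short of every remaining need.
After a pretend grant, a maximal execution: delta, hotel — then nothing else fits. Check, step by step:
  pool = (3, 1, 1, 3)
  run delta (needs (2, 0, 1, 1), free (3, 1, 1, 3)); after release of (1, 1, 0, 0) the pool is (4, 2, 1, 3)
  run hotel (needs (3, 2, 1, 2), free (4, 2, 1, 3)); after release of (0, 1, 2, 2) the pool is (4, 3, 3, 5)
  blocked: bravo wants (3, 4, 1, 3), pool (4, 3, 3, 5) — not enough R1
  blocked: echo wants (4, 4, 1, 4), pool (4, 3, 3, 5) — not enough R1
Post-grant, the permanently blocked set is bravo and echo.


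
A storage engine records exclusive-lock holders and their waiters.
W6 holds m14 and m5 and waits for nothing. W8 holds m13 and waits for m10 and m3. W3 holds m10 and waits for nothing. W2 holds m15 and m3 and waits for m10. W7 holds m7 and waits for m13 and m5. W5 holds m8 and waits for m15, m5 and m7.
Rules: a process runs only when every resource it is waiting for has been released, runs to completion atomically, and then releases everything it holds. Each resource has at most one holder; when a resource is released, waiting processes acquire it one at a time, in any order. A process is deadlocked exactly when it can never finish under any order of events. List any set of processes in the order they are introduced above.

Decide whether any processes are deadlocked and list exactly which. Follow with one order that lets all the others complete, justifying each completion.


No process is deadlocked.
Key observation: the wait relation is loop-free; peeling off processes with no waits unwinds the whole state.
A valid finishing order for the others: W3, W2, W6, W8, W7, W5.
Verifying each step:
  W3: no waits; runs immediately, freeing m10
  run W2 (all its waits — m10 — are resolved); releases m15 and m3
  W6: no waits; runs immediately, freeing m14 and m5
  run W8 (all its waits — m10 and m3 — are resolved); releases m13
  run W7 (all its waits — m13 and m5 — are resolved); releases m7
  run W5 (all its waits — m15, m5 and m7 — are resolved); releases m8


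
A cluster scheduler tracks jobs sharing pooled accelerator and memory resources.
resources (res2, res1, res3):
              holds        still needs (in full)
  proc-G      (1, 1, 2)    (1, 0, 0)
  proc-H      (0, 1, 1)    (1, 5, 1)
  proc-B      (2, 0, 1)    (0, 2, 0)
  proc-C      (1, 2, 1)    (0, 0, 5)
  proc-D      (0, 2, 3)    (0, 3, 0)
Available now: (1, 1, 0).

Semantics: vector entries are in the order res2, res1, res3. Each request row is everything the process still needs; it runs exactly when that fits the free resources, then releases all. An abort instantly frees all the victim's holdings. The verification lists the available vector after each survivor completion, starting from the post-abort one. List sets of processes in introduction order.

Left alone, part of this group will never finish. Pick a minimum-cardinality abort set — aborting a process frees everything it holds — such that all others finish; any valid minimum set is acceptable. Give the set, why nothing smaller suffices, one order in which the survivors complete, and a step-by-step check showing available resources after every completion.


Abort proc-D.
Key observation: no ordering could ever have run proc-C before the abort of proc-D; with (0, 2, 3) back in the pool it fits at step 3.
Minimality: the empty abort set fails — the state is deadlocked as it stands.
One survivor order: proc-B, proc-G, proc-C, proc-H. Step-by-step check (post-abort pool first):
  pool = (1, 3, 3)
  proc-B: need (0, 2, 0) fits (1, 3, 3); releases (2, 0, 1), pool now (3, 3, 4)
  proc-G: need (1, 0, 0) fits (3, 3, 4); releases (1, 1, 2), pool now (4, 4, 6)
  proc-C: need (0, 0, 5) fits (4, 4, 6); releases (1, 2, 1), pool now (5, 6, 7)
  proc-H: need (1, 5, 1) fits (5, 6, 7); releases (0, 1, 1), pool now (5, 7, 8)


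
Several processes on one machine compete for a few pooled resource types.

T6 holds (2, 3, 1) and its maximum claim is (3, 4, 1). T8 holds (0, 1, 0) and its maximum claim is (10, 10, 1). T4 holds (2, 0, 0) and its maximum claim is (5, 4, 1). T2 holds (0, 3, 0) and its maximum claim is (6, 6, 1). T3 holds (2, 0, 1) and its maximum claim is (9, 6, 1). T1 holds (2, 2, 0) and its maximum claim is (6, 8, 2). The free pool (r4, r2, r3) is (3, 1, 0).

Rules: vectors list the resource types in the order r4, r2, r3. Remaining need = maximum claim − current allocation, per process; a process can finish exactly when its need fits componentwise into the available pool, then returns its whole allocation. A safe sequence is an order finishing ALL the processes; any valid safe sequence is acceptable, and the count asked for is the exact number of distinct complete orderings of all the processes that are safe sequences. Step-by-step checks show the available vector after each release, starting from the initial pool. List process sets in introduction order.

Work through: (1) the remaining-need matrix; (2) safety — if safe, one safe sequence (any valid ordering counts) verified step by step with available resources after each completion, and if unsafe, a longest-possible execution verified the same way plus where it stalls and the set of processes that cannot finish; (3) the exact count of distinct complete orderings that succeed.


(1) Outstanding need per process (order r4, r2, r3):
  T6: (1, 1, 0)
  T8: (10, 9, 1)
  T4: (3, 4, 1)
  T2: (6, 3, 1)
  T3: (7, 6, 0)
  T1: (4, 6, 2)
(2) SAFE — a valid safe sequence is T6, T4, T2, T3, T1, T8.
Key observation: at T6 the run first touches a limit — (1, 1, 0) against (3, 1, 0), exact on a resource it actually requests.
Verifying each step:
  pool = (3, 1, 0)
  T6 needs (1, 1, 0) <= (3, 1, 0) -> finishes; pool += (2, 3, 1) = (5, 4, 1)
  T4 needs (3, 4, 1) <= (5, 4, 1) -> finishes; pool += (2, 0, 0) = (7, 4, 1)
  T2 needs (6, 3, 1) <= (7, 4, 1) -> finishes; pool += (0, 3, 0) = (7, 7, 1)
  T3 needs (7, 6, 0) <= (7, 7, 1) -> finishes; pool += (2, 0, 1) = (9, 7, 2)
  T1 needs (4, 6, 2) <= (9, 7, 2) -> finishes; pool += (2, 2, 0) = (11, 9, 2)
  T8 needs (10, 9, 1) <= (11, 9, 2) -> finishes; pool += (0, 1, 0) = (11, 10, 2)
(3) Precisely 1 of the possible complete orderings is a safe sequence.


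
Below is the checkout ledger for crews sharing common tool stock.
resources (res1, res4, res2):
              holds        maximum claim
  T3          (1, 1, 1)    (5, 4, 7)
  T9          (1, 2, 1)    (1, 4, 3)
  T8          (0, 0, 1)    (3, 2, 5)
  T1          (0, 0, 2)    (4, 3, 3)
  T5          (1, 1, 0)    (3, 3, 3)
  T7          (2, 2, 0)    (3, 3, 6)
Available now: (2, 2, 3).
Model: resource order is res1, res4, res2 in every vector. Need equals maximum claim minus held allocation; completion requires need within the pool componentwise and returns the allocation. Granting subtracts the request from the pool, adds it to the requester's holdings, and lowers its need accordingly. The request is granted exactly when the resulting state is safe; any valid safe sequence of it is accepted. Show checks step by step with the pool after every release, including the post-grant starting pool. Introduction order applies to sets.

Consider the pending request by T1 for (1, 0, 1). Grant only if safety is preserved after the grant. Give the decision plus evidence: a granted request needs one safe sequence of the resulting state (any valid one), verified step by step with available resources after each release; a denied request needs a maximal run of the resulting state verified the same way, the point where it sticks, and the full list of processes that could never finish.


GRANT — the state after the grant stays safe, e.g. via T9, T5, T1, T7, T3, T8.
Key observation: the grant leaves (1, 2, 2) free — enough for T9, whose release restarts the cascade.
Verifying the post-grant state step by step:
  pool = (1, 2, 2)
  T9 needs (0, 2, 2) <= (1, 2, 2) -> finishes; pool += (1, 2, 1) = (2, 4, 3)
  T5 needs (2, 2, 3) <= (2, 4, 3) -> finishes; pool += (1, 1, 0) = (3, 5, 3)
  T1 needs (3, 3, 0) <= (3, 5, 3) -> finishes; pool += (1, 0, 3) = (4, 5, 6)
  T7 needs (1, 1, 6) <= (4, 5, 6) -> finishes; pool += (2, 2, 0) = (6, 7, 6)
  T3 needs (4, 3, 6) <= (6, 7, 6) -> finishes; pool += (1, 1, 1) = (7, 8, 7)
  T8 needs (3, 2, 4) <= (7, 8, 7) -> finishes; pool += (0, 0, 1) = (7, 8, 8)


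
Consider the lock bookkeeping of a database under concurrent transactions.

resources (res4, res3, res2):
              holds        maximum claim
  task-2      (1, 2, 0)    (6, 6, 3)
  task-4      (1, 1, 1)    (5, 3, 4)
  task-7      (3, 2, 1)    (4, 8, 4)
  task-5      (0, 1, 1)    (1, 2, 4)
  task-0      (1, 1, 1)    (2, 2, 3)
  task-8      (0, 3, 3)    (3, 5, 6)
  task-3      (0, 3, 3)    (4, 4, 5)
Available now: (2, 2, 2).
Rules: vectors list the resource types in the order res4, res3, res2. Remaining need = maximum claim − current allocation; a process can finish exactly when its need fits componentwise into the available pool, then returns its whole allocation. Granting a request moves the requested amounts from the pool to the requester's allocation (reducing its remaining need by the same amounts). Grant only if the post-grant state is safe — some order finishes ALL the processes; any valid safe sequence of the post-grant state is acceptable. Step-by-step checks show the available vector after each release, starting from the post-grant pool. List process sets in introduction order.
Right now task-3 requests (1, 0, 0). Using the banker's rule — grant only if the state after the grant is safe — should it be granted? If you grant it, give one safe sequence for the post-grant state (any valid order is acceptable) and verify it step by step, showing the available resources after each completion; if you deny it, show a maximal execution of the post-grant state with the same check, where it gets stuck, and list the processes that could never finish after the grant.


DENY. Granting would leave the state unsafe.
Key observation: after task-0, task-5 the pool peaks at (2, 4, 4), and each blocked process is short somewhere: task-2 on res4; task-4 on res4; task-7 on res3; task-8 on res4; task-3 on res4.
On the post-grant state, task-0, task-5 is a maximal run — nothing extends it. Check, step by step:
  pool = (1, 2, 2)
  run task-0 (needs (1, 1, 2), free (1, 2, 2)); after release of (1, 1, 1) the pool is (2, 3, 3)
  run task-5 (needs (1, 1, 3), free (2, 3, 3)); after release of (0, 1, 1) the pool is (2, 4, 4)
  task-2 cannot run: need (5, 4, 3) vs free (2, 4, 4) (insufficient res4)
  task-4 cannot run: need (4, 2, 3) vs free (2, 4, 4) (insufficient res4)
  task-7 cannot run: need (1, 6, 3) vs free (2, 4, 4) (insufficient res3)
  task-8 cannot run: need (3, 2, 3) vs free (2, 4, 4) (insufficient res4)
  task-3 cannot run: need (3, 1, 2) vs free (2, 4, 4) (insufficient res4)
Processes that could never finish after the grant: task-2, task-4, task-7, task-8 and task-3.


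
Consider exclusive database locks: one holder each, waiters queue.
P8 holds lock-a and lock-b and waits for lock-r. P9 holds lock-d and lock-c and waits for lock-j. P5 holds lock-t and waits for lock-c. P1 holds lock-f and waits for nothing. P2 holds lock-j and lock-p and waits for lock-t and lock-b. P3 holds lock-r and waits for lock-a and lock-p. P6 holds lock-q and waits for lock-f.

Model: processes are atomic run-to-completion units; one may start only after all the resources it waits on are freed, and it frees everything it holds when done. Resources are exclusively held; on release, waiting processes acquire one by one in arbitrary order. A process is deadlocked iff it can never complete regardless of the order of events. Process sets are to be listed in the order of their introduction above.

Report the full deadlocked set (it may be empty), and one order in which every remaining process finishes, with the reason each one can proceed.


Deadlocked: P8, P9, P5, P2 and P3.
Key observation: along P8 -> P3 -> P8, each member waits on what the next one holds — a deadlock; P9, P5 and P2 are caught in further circular waits.
The rest can finish in the order P1, P6.
Walking it through:
  P1 waits on nothing -> runs at once and releases lock-f
  run P6 (all its waits — lock-f — are resolved); releases lock-q


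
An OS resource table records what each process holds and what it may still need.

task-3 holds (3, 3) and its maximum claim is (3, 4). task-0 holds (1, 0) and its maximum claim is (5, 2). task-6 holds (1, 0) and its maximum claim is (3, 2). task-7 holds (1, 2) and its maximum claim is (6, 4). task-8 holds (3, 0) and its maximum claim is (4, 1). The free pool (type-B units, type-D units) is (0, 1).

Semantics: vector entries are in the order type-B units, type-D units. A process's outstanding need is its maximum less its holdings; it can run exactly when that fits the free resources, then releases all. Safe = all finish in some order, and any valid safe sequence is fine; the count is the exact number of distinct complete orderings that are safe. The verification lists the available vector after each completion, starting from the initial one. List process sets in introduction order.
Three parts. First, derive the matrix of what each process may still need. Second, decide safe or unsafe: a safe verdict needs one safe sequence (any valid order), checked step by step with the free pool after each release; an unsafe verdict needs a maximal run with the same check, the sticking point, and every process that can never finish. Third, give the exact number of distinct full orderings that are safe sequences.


(1) Remaining need (order type-B units, type-D units):
  task-3: (0, 1)
  task-0: (4, 2)
  task-6: (2, 2)
  task-7: (5, 2)
  task-8: (1, 1)
(2) SAFE. One safe sequence: task-3, task-6, task-0, task-8, task-7.
Key observation: task-3 marks the first exact bind of the order: its need (0, 1) fits the free (0, 1) with zero slack on a requested resource.
Check, step by step:
  pool = (0, 1)
  task-3 needs (0, 1) <= (0, 1) -> finishes; pool += (3, 3) = (3, 4)
  task-6 needs (2, 2) <= (3, 4) -> finishes; pool += (1, 0) = (4, 4)
  task-0 needs (4, 2) <= (4, 4) -> finishes; pool += (1, 0) = (5, 4)
  task-8 needs (1, 1) <= (5, 4) -> finishes; pool += (3, 0) = (8, 4)
  task-7 needs (5, 2) <= (8, 4) -> finishes; pool += (1, 2) = (9, 6)
(3) Exactly 10 of the possible complete orderings are safe sequences.
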